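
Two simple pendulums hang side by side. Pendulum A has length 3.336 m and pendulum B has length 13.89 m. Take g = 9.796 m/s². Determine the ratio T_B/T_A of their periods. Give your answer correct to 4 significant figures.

T ∝ √L, so T_B/T_A = √(L_B/L_A) = √(13.89/3.336) = 2.041.

2.041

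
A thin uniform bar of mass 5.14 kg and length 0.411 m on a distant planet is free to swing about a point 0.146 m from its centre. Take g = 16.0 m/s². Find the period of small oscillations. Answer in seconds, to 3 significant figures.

For a physical pendulum T = 2π√(I/(mgd)), with d = 0.1460 m from pivot to centre of mass.
I_cm = mL²/12 = 5.14 × 0.411²/12 = 0.07235 kg·m²; I = I_cm + md² = 0.07235 + 5.14 × 0.1460² = 0.1819 kg·m².
T = 2π√(0.1819/(5.14 × 16.0 × 0.1460)) = 0.773 s.

0.773 s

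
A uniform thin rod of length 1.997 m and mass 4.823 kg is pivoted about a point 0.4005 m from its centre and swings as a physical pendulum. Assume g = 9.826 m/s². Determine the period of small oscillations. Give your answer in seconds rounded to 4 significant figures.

For a physical pendulum T = 2π√(I/(mgd)), with d = 0.40050 m from pivot to centre of mass.
I_cm = mL²/12 = 4.823 × 1.997²/12 = 1.6028 kg·m²; I = I_cm + md² = 1.6028 + 4.823 × 0.40050² = 2.3765 kg·m².
T = 2π√(2.3765/(4.823 × 9.826 × 0.40050)) = 2.223 s.

2.223 s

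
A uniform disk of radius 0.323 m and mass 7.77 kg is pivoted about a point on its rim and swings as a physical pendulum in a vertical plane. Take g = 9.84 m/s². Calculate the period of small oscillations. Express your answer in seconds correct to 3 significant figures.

I_cm = ½mr² = 0.4053 kg·m². The pivot is at distance d = 0.323 m from the centre of mass.
By the parallel-axis theorem, I = I_cm + md² = 0.4053 + 0.8106 = 1.216 kg·m².
T = 2π√(I/(mgd)) = 2π√(1.216/(7.77 × 9.84 × 0.323)) = 1.39 s.

1.39 s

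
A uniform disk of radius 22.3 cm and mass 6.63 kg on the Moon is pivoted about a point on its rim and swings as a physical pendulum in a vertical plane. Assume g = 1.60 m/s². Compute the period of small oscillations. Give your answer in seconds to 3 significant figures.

I_cm = ½mr² = 0.1649 kg·m². The pivot is at distance d = 0.223 m from the centre of mass.
By the parallel-axis theorem, I = I_cm + md² = 0.1649 + 0.3297 = 0.4946 kg·m².
T = 2π√(I/(mgd)) = 2π√(0.4946/(6.63 × 1.60 × 0.223)) = 2.87 s.

2.87 s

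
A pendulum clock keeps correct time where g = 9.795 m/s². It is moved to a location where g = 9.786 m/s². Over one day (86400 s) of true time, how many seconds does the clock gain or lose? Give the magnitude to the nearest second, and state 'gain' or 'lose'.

lose 40 s

The clock's period scales as T ∝ 1/√g, so T'/T = √(9.795/9.786) = 1.00046.
In 86400 s of true time the clock registers 86400/1.00046 = 86360.3 s, so it loses 40 s.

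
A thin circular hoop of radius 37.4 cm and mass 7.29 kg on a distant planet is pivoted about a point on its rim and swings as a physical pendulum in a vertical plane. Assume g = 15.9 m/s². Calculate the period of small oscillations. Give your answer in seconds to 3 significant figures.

I_cm = mr² = 1.020 kg·m². The pivot is at distance d = 0.374 m from the centre of mass.
By the parallel-axis theorem, I = I_cm + md² = 1.020 + 1.020 = 2.039 kg·m².
T = 2π√(I/(mgd)) = 2π√(2.039/(7.29 × 15.9 × 0.374)) = 1.36 s.

1.36 s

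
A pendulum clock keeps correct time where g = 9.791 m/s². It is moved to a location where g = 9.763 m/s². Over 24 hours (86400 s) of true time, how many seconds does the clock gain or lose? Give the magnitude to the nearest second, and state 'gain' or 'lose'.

lose 124 s

The clock's period scales as T ∝ 1/√g, so T'/T = √(9.791/9.763) = 1.00143.
In 86400 s of true time the clock registers 86400/1.00143 = 86276.4 s, so it loses 124 s.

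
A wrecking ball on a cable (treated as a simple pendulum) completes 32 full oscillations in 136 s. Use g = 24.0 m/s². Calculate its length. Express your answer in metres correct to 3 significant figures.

11.0 m

T = 136/32 = 4.250 s.
From T = 2π√(L/g), L = gT²/(4π²) = 24.0 × 4.250²/(4π²) = 11.0 m.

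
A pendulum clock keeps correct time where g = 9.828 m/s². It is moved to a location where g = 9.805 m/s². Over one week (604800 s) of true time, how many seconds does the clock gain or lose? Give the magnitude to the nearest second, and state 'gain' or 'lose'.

The clock's period scales as T ∝ 1/√g, so T'/T = √(9.828/9.805) = 1.00117.
In 604800 s of true time the clock registers 604800/1.00117 = 604091.9 s, so it loses 708 s.

lose 708 s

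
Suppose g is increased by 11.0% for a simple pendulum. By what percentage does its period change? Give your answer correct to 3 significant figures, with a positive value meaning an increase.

T ∝ 1/√g, so T'/T = 1/√(1.110) = 0.9492.
Percentage change in T = (0.9492 − 1) × 100% = -5.08%.

-5.08%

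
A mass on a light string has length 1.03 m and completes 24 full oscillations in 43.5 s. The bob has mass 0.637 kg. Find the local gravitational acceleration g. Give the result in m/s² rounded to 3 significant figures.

12.4 m/s²

T = 43.5/24 = 1.812 s.
From T = 2π√(L/g), g = 4π²L/T² = 4π² × 1.03/1.812² = 12.4 m/s².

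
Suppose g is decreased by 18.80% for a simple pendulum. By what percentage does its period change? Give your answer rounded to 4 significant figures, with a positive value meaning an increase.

10.97%

T ∝ 1/√g, so T'/T = 1/√(0.81200) = 1.1097.
Percentage change in T = (1.1097 − 1) × 100% = 10.97%.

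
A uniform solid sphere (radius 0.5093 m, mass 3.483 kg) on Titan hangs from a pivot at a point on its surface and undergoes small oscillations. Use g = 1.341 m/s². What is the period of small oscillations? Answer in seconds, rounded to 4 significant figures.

I_cm = (2/5)mr² = 0.36138 kg·m². The pivot is at distance d = 0.5093 m from the centre of mass.
By the parallel-axis theorem, I = I_cm + md² = 0.36138 + 0.90344 = 1.2648 kg·m².
T = 2π√(I/(mgd)) = 2π√(1.2648/(3.483 × 1.341 × 0.5093)) = 4.582 s.

4.582 s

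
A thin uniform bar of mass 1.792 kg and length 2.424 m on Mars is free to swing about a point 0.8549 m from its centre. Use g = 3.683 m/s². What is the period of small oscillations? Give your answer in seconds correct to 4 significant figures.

For a physical pendulum T = 2π√(I/(mgd)), with d = 0.85490 m from pivot to centre of mass.
I_cm = mL²/12 = 1.792 × 2.424²/12 = 0.87745 kg·m²; I = I_cm + md² = 0.87745 + 1.792 × 0.85490² = 2.1871 kg·m².
T = 2π√(2.1871/(1.792 × 3.683 × 0.85490)) = 3.912 s.

3.912 s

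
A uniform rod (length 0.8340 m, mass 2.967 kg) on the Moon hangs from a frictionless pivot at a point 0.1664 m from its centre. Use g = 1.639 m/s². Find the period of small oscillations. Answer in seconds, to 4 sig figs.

3.521 s

For a physical pendulum T = 2π√(I/(mgd)), with d = 0.16640 m from pivot to centre of mass.
I_cm = mL²/12 = 2.967 × 0.8340²/12 = 0.17198 kg·m²; I = I_cm + md² = 0.17198 + 2.967 × 0.16640² = 0.25413 kg·m².
T = 2π√(0.25413/(2.967 × 1.639 × 0.16640)) = 3.521 s.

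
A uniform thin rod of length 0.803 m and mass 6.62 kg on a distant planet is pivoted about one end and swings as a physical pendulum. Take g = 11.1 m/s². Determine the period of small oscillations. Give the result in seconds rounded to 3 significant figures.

For a physical pendulum T = 2π√(I/(mgd)), with d = 0.4015 m from pivot to centre of mass.
I_cm = mL²/12 = 6.62 × 0.803²/12 = 0.3557 kg·m²; I = I_cm + md² = 0.3557 + 6.62 × 0.4015² = 1.423 kg·m².
T = 2π√(1.423/(6.62 × 11.1 × 0.4015)) = 1.38 s.

1.38 s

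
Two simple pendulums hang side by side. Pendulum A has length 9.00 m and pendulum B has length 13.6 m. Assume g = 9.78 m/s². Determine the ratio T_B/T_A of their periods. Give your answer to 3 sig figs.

1.23

T ∝ √L, so T_B/T_A = √(L_B/L_A) = √(13.6/9.00) = 1.23.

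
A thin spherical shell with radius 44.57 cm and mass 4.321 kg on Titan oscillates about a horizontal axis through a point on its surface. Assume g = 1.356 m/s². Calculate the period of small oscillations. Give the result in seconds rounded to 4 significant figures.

I_cm = (2/3)mr² = 0.57224 kg·m². The pivot is at distance d = 0.4457 m from the centre of mass.
By the parallel-axis theorem, I = I_cm + md² = 0.57224 + 0.85836 = 1.4306 kg·m².
T = 2π√(I/(mgd)) = 2π√(1.4306/(4.321 × 1.356 × 0.4457)) = 4.650 s.

4.650 s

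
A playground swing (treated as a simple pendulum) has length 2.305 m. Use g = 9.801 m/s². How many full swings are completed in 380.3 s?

T = 2π√(L/g) = 2π√(2.305/9.801) = 3.0471 s.
Number of complete oscillations = ⌊380.3/3.0471⌋ = ⌊124.81⌋ = 124.

124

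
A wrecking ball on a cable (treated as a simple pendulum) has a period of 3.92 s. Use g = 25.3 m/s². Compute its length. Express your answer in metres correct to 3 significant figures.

9.85 m

From T = 2π√(L/g), L = gT²/(4π²) = 25.3 × 3.920²/(4π²) = 9.85 m.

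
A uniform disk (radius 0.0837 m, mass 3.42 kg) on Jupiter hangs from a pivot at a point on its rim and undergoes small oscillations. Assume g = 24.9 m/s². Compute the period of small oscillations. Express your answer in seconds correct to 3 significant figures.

0.446 s

I_cm = ½mr² = 0.01198 kg·m². The pivot is at distance d = 0.0837 m from the centre of mass.
By the parallel-axis theorem, I = I_cm + md² = 0.01198 + 0.02396 = 0.03594 kg·m².
T = 2π√(I/(mgd)) = 2π√(0.03594/(3.42 × 24.9 × 0.0837)) = 0.446 s.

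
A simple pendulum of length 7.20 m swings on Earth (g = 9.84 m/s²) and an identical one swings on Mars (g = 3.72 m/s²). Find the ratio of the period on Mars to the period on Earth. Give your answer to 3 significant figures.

T ∝ 1/√g, so T₂/T₁ = √(g₁/g₂) = √(9.84/3.72) = 1.63.

1.63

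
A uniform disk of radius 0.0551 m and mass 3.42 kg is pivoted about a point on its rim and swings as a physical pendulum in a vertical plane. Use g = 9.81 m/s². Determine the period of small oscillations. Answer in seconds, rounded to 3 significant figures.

I_cm = ½mr² = 0.005192 kg·m². The pivot is at distance d = 0.0551 m from the centre of mass.
By the parallel-axis theorem, I = I_cm + md² = 0.005192 + 0.01038 = 0.01557 kg·m².
T = 2π√(I/(mgd)) = 2π√(0.01557/(3.42 × 9.81 × 0.0551)) = 0.577 s.

0.577 s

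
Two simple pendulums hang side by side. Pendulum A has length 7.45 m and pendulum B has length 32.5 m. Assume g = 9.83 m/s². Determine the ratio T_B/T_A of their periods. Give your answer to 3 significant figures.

2.09

T ∝ √L, so T_B/T_A = √(L_B/L_A) = √(32.5/7.45) = 2.09.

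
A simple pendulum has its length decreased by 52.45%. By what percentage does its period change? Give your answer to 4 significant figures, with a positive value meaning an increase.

-31.04%

T ∝ √L, so T'/T = √(0.47550) = 0.68957.
Percentage change in T = (0.68957 − 1) × 100% = -31.04%.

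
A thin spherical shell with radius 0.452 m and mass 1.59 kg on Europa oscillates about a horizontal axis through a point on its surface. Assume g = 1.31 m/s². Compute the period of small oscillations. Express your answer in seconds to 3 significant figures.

4.76 s

I_cm = (2/3)mr² = 0.2166 kg·m². The pivot is at distance d = 0.452 m from the centre of mass.
By the parallel-axis theorem, I = I_cm + md² = 0.2166 + 0.3248 = 0.5414 kg·m².
T = 2π√(I/(mgd)) = 2π√(0.5414/(1.59 × 1.31 × 0.452)) = 4.76 s.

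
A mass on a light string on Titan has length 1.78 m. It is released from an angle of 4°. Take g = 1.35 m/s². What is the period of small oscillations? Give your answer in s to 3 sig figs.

7.21 s

T = 2π√(L/g) = 2π√(1.78/1.35) = 2π × 1.148 = 7.21 s.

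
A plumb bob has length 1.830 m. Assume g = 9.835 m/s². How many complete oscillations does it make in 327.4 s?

120

T = 2π√(L/g) = 2π√(1.830/9.835) = 2.7103 s.
Number of complete oscillations = ⌊327.4/2.7103⌋ = ⌊120.80⌋ = 120.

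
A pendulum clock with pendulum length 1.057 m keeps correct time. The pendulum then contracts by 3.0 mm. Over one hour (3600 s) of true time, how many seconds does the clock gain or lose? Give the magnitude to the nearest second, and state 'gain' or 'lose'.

gain 5 s

T ∝ √L, so T'/T = √(1.05400/1.057) = 0.998580.
In 3600 s of true time the clock registers 3600/0.998580 = 3605.1 s, so it gains 5 s.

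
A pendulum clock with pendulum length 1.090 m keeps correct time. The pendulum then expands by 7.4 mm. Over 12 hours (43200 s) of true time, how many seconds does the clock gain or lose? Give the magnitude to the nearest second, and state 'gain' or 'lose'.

T ∝ √L, so T'/T = √(1.09740/1.090) = 1.00339.
In 43200 s of true time the clock registers 43200/1.00339 = 43054.1 s, so it loses 146 s.

lose 146 s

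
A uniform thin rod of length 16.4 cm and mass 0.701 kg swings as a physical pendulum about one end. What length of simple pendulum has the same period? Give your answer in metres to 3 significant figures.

The equivalent simple-pendulum length is L_eq = I/(md), where I is about the pivot and d = 0.08200 m.
I_cm = (1/12)mL² = 0.001571 kg·m², so I = I_cm + md² = 0.001571 + 0.004714 = 0.006285 kg·m².
L_eq = 0.006285/(0.701 × 0.08200) = 0.109 m.

0.109 m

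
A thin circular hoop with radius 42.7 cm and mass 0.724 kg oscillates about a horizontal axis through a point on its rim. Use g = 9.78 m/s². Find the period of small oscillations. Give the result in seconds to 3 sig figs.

I_cm = mr² = 0.1320 kg·m². The pivot is at distance d = 0.427 m from the centre of mass.
By the parallel-axis theorem, I = I_cm + md² = 0.1320 + 0.1320 = 0.2640 kg·m².
T = 2π√(I/(mgd)) = 2π√(0.2640/(0.724 × 9.78 × 0.427)) = 1.86 s.

1.86 s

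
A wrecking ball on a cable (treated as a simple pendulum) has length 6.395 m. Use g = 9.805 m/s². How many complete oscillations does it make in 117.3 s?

T = 2π√(L/g) = 2π√(6.395/9.805) = 5.0743 s.
Number of complete oscillations = ⌊117.3/5.0743⌋ = ⌊23.116⌋ = 23.

23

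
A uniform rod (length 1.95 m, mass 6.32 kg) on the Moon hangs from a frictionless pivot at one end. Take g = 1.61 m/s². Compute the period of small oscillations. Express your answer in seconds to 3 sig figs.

For a physical pendulum T = 2π√(I/(mgd)), with d = 0.9750 m from pivot to centre of mass.
I_cm = mL²/12 = 6.32 × 1.95²/12 = 2.003 kg·m²; I = I_cm + md² = 2.003 + 6.32 × 0.9750² = 8.011 kg·m².
T = 2π√(8.011/(6.32 × 1.61 × 0.9750)) = 5.65 s.

5.65 s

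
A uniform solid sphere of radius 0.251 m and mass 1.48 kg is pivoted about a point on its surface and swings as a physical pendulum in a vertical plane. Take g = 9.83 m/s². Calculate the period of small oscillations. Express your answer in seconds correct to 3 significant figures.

1.19 s

I_cm = (2/5)mr² = 0.03730 kg·m². The pivot is at distance d = 0.251 m from the centre of mass.
By the parallel-axis theorem, I = I_cm + md² = 0.03730 + 0.09324 = 0.1305 kg·m².
T = 2π√(I/(mgd)) = 2π√(0.1305/(1.48 × 9.83 × 0.251)) = 1.19 s.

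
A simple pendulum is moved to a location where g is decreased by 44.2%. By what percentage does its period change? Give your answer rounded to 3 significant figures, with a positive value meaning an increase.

33.9%

T ∝ 1/√g, so T'/T = 1/√(0.5580) = 1.339.
Percentage change in T = (1.339 − 1) × 100% = 33.9%.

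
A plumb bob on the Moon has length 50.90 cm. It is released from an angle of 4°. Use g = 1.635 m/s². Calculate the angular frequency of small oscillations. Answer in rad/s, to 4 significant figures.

ω = √(g/L) = √(1.635/0.5090) = 1.792 rad/s.

1.792 rad/s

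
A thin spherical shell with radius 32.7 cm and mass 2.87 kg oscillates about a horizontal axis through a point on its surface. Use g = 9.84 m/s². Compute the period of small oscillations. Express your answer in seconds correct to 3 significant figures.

1.48 s

I_cm = (2/3)mr² = 0.2046 kg·m². The pivot is at distance d = 0.327 m from the centre of mass.
By the parallel-axis theorem, I = I_cm + md² = 0.2046 + 0.3069 = 0.5115 kg·m².
T = 2π√(I/(mgd)) = 2π√(0.5115/(2.87 × 9.84 × 0.327)) = 1.48 s.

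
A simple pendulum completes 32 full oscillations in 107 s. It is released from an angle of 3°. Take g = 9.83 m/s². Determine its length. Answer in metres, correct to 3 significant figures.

2.78 m

T = 107/32 = 3.344 s.
From T = 2π√(L/g), L = gT²/(4π²) = 9.83 × 3.344²/(4π²) = 2.78 m.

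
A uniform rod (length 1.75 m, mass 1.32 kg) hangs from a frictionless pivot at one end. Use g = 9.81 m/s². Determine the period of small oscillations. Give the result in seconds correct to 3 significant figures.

2.17 s

For a physical pendulum T = 2π√(I/(mgd)), with d = 0.8750 m from pivot to centre of mass.
I_cm = mL²/12 = 1.32 × 1.75²/12 = 0.3369 kg·m²; I = I_cm + md² = 0.3369 + 1.32 × 0.8750² = 1.348 kg·m².
T = 2π√(1.348/(1.32 × 9.81 × 0.8750)) = 2.17 s.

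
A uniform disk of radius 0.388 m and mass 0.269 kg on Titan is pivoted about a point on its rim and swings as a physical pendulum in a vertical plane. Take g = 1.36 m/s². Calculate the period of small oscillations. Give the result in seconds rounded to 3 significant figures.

I_cm = ½mr² = 0.02025 kg·m². The pivot is at distance d = 0.388 m from the centre of mass.
By the parallel-axis theorem, I = I_cm + md² = 0.02025 + 0.04050 = 0.06074 kg·m².
T = 2π√(I/(mgd)) = 2π√(0.06074/(0.269 × 1.36 × 0.388)) = 4.11 s.

4.11 s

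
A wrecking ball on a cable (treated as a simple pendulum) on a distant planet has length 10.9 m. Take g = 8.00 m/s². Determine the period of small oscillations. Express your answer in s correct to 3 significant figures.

T = 2π√(L/g) = 2π√(10.9/8.00) = 2π × 1.167 = 7.33 s.

7.33 s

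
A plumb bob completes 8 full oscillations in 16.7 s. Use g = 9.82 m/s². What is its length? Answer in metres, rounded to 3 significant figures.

1.08 m

T = 16.7/8 = 2.087 s.
From T = 2π√(L/g), L = gT²/(4π²) = 9.82 × 2.087²/(4π²) = 1.08 m.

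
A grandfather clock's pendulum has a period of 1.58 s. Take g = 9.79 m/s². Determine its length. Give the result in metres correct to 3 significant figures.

0.619 m

From T = 2π√(L/g), L = gT²/(4π²) = 9.79 × 1.580²/(4π²) = 0.619 m.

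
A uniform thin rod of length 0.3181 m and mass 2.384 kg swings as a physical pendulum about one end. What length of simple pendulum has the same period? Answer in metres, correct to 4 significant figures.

0.2121 m

The equivalent simple-pendulum length is L_eq = I/(md), where I is about the pivot and d = 0.15905 m.
I_cm = (1/12)mL² = 0.020103 kg·m², so I = I_cm + md² = 0.020103 + 0.060308 = 0.080410 kg·m².
L_eq = 0.080410/(2.384 × 0.15905) = 0.2121 m.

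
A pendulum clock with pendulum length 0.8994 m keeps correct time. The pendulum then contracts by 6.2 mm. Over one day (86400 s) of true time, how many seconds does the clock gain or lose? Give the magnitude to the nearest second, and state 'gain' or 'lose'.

gain 299 s

T ∝ √L, so T'/T = √(0.89320/0.8994) = 0.996547.
In 86400 s of true time the clock registers 86400/0.996547 = 86699.3 s, so it gains 299 s.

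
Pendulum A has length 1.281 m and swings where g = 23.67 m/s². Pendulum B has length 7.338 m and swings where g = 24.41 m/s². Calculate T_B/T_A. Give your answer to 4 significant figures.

T = 2π√(L/g), so T_B/T_A = √((L_B/g_B)/(L_A/g_A)) = √((7.338/24.41)/(1.281/23.67)) = 2.357.

2.357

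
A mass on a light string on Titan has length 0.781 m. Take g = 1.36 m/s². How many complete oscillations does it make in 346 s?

72

T = 2π√(L/g) = 2π√(0.781/1.36) = 4.761 s.
Number of complete oscillations = ⌊346/4.761⌋ = ⌊72.67⌋ = 72.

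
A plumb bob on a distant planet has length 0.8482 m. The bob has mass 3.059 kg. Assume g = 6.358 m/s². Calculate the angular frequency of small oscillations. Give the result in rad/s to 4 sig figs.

2.738 rad/s

ω = √(g/L) = √(6.358/0.8482) = 2.738 rad/s.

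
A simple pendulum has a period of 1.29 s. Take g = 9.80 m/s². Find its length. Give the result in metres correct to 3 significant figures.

0.413 m

From T = 2π√(L/g), L = gT²/(4π²) = 9.80 × 1.290²/(4π²) = 0.413 m.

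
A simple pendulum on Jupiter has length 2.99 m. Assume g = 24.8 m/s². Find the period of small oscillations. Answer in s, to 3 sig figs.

T = 2π√(L/g) = 2π√(2.99/24.8) = 2π × 0.3472 = 2.18 s.

2.18 s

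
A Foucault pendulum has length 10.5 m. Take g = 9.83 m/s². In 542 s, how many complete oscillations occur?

83

T = 2π√(L/g) = 2π√(10.5/9.83) = 6.494 s.
Number of complete oscillations = ⌊542/6.494⌋ = ⌊83.46⌋ = 83.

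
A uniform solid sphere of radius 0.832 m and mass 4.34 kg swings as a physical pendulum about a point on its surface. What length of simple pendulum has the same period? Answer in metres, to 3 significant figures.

The equivalent simple-pendulum length is L_eq = I/(md), where I is about the pivot and d = 0.8320 m.
I_cm = (2/5)mR² = 1.202 kg·m², so I = I_cm + md² = 1.202 + 3.004 = 4.206 kg·m².
L_eq = 4.206/(4.34 × 0.8320) = 1.16 m.

1.16 m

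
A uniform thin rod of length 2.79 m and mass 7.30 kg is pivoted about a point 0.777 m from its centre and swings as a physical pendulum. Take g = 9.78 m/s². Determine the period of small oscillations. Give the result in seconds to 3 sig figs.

2.55 s

For a physical pendulum T = 2π√(I/(mgd)), with d = 0.7770 m from pivot to centre of mass.
I_cm = mL²/12 = 7.30 × 2.79²/12 = 4.735 kg·m²; I = I_cm + md² = 4.735 + 7.30 × 0.7770² = 9.143 kg·m².
T = 2π√(9.143/(7.30 × 9.78 × 0.7770)) = 2.55 s.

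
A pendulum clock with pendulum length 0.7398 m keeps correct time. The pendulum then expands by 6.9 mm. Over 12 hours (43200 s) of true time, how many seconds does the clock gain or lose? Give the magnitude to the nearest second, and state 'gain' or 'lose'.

T ∝ √L, so T'/T = √(0.74670/0.7398) = 1.00465.
In 43200 s of true time the clock registers 43200/1.00465 = 42999.9 s, so it loses 200 s.

lose 200 s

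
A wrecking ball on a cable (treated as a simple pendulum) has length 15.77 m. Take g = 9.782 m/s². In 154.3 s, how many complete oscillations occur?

19

T = 2π√(L/g) = 2π√(15.77/9.782) = 7.9778 s.
Number of complete oscillations = ⌊154.3/7.9778⌋ = ⌊19.341⌋ = 19.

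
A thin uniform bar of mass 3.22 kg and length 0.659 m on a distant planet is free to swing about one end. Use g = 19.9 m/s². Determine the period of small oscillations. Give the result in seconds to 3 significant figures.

For a physical pendulum T = 2π√(I/(mgd)), with d = 0.3295 m from pivot to centre of mass.
I_cm = mL²/12 = 3.22 × 0.659²/12 = 0.1165 kg·m²; I = I_cm + md² = 0.1165 + 3.22 × 0.3295² = 0.4661 kg·m².
T = 2π√(0.4661/(3.22 × 19.9 × 0.3295)) = 0.934 s.

0.934 s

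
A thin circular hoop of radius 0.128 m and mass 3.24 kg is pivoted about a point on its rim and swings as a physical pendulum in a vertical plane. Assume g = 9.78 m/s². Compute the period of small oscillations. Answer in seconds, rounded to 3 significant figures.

I_cm = mr² = 0.05308 kg·m². The pivot is at distance d = 0.128 m from the centre of mass.
By the parallel-axis theorem, I = I_cm + md² = 0.05308 + 0.05308 = 0.1062 kg·m².
T = 2π√(I/(mgd)) = 2π√(0.1062/(3.24 × 9.78 × 0.128)) = 1.02 s.

1.02 s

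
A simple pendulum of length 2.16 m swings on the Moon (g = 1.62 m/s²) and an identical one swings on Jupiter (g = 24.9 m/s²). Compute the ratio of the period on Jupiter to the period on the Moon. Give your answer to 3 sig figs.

T ∝ 1/√g, so T₂/T₁ = √(g₁/g₂) = √(1.62/24.9) = 0.255.

0.255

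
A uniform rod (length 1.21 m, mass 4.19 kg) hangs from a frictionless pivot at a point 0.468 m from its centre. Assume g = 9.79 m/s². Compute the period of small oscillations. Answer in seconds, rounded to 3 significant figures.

For a physical pendulum T = 2π√(I/(mgd)), with d = 0.4680 m from pivot to centre of mass.
I_cm = mL²/12 = 4.19 × 1.21²/12 = 0.5112 kg·m²; I = I_cm + md² = 0.5112 + 4.19 × 0.4680² = 1.429 kg·m².
T = 2π√(1.429/(4.19 × 9.79 × 0.4680)) = 1.71 s.

1.71 s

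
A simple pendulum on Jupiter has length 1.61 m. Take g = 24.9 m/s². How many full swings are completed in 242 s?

151

T = 2π√(L/g) = 2π√(1.61/24.9) = 1.598 s.
Number of complete oscillations = ⌊242/1.598⌋ = ⌊151.5⌋ = 151.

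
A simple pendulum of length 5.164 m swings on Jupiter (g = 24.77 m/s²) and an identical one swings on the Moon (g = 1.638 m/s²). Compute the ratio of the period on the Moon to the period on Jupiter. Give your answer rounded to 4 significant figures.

3.889

T ∝ 1/√g, so T₂/T₁ = √(g₁/g₂) = √(24.77/1.638) = 3.889.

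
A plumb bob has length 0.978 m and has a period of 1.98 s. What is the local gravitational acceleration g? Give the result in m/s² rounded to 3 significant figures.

From T = 2π√(L/g), g = 4π²L/T² = 4π² × 0.978/1.980² = 9.85 m/s².

9.85 m/s²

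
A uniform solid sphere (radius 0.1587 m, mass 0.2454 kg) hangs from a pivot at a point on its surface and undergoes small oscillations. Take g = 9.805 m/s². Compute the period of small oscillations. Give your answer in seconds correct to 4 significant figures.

0.9458 s

I_cm = (2/5)mr² = 0.0024722 kg·m². The pivot is at distance d = 0.1587 m from the centre of mass.
By the parallel-axis theorem, I = I_cm + md² = 0.0024722 + 0.0061806 = 0.0086528 kg·m².
T = 2π√(I/(mgd)) = 2π√(0.0086528/(0.2454 × 9.805 × 0.1587)) = 0.9458 s.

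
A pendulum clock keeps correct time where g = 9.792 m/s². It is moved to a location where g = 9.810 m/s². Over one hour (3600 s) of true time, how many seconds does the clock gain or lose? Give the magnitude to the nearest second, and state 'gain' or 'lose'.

The clock's period scales as T ∝ 1/√g, so T'/T = √(9.792/9.810) = 0.999082.
In 3600 s of true time the clock registers 3600/0.999082 = 3603.3 s, so it gains 3 s.

gain 3 s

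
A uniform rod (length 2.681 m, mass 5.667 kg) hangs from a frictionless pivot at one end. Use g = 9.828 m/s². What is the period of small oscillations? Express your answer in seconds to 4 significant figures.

2.679 s

For a physical pendulum T = 2π√(I/(mgd)), with d = 1.3405 m from pivot to centre of mass.
I_cm = mL²/12 = 5.667 × 2.681²/12 = 3.3944 kg·m²; I = I_cm + md² = 3.3944 + 5.667 × 1.3405² = 13.578 kg·m².
T = 2π√(13.578/(5.667 × 9.828 × 1.3405)) = 2.679 s.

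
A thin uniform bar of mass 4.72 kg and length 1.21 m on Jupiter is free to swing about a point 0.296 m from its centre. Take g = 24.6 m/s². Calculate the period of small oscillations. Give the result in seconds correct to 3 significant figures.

1.07 s

For a physical pendulum T = 2π√(I/(mgd)), with d = 0.2960 m from pivot to centre of mass.
I_cm = mL²/12 = 4.72 × 1.21²/12 = 0.5759 kg·m²; I = I_cm + md² = 0.5759 + 4.72 × 0.2960² = 0.9894 kg·m².
T = 2π√(0.9894/(4.72 × 24.6 × 0.2960)) = 1.07 s.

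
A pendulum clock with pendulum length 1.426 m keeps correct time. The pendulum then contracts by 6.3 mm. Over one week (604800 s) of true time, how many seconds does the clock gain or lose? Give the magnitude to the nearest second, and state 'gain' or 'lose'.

gain 1340 s

T ∝ √L, so T'/T = √(1.41970/1.426) = 0.997789.
In 604800 s of true time the clock registers 604800/0.997789 = 606140.4 s, so it gains 1340 s.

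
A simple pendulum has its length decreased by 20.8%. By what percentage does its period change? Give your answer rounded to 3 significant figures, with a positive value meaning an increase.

T ∝ √L, so T'/T = √(0.7920) = 0.8899.
Percentage change in T = (0.8899 − 1) × 100% = -11.0%.

-11.0%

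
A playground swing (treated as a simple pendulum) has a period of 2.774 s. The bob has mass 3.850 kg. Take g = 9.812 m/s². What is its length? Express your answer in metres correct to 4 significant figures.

1.913 m

From T = 2π√(L/g), L = gT²/(4π²) = 9.812 × 2.7740²/(4π²) = 1.913 m.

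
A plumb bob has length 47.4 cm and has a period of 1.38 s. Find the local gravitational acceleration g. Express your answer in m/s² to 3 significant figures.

From T = 2π√(L/g), g = 4π²L/T² = 4π² × 0.474/1.380² = 9.83 m/s².

9.83 m/s²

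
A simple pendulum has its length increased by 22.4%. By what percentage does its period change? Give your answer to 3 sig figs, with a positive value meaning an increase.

10.6%

T ∝ √L, so T'/T = √(1.224) = 1.106.
Percentage change in T = (1.106 − 1) × 100% = 10.6%.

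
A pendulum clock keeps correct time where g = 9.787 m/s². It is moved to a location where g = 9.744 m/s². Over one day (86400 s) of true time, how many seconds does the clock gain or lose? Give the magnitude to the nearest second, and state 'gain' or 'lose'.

lose 190 s

The clock's period scales as T ∝ 1/√g, so T'/T = √(9.787/9.744) = 1.00220.
In 86400 s of true time the clock registers 86400/1.00220 = 86210.0 s, so it loses 190 s.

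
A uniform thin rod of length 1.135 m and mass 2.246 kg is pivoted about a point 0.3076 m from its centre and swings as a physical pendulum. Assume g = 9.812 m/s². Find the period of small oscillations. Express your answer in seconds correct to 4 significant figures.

1.625 s

For a physical pendulum T = 2π√(I/(mgd)), with d = 0.30760 m from pivot to centre of mass.
I_cm = mL²/12 = 2.246 × 1.135²/12 = 0.24111 kg·m²; I = I_cm + md² = 0.24111 + 2.246 × 0.30760² = 0.45362 kg·m².
T = 2π√(0.45362/(2.246 × 9.812 × 0.30760)) = 1.625 s.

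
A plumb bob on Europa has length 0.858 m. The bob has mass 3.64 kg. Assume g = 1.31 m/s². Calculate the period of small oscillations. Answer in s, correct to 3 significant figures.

5.08 s

T = 2π√(L/g) = 2π√(0.858/1.31) = 2π × 0.8093 = 5.08 s.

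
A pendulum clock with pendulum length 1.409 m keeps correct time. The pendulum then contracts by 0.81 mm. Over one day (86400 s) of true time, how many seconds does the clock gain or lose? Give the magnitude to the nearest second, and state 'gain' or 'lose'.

gain 25 s

T ∝ √L, so T'/T = √(1.40819/1.409) = 0.999713.
In 86400 s of true time the clock registers 86400/0.999713 = 86424.8 s, so it gains 25 s.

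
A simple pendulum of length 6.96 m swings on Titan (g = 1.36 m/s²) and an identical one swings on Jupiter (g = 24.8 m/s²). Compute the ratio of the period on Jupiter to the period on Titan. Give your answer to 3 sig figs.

0.234

T ∝ 1/√g, so T₂/T₁ = √(g₁/g₂) = √(1.36/24.8) = 0.234.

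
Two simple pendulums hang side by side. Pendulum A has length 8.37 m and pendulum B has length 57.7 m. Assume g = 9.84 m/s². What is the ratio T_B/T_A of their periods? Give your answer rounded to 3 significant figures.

T ∝ √L, so T_B/T_A = √(L_B/L_A) = √(57.7/8.37) = 2.63.

2.63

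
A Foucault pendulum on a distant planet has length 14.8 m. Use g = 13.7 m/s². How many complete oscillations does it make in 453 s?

69

T = 2π√(L/g) = 2π√(14.8/13.7) = 6.531 s.
Number of complete oscillations = ⌊453/6.531⌋ = ⌊69.37⌋ = 69.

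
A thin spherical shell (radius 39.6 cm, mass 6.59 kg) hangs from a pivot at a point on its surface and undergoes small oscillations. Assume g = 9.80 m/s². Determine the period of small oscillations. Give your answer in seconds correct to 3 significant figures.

I_cm = (2/3)mr² = 0.6889 kg·m². The pivot is at distance d = 0.396 m from the centre of mass.
By the parallel-axis theorem, I = I_cm + md² = 0.6889 + 1.033 = 1.722 kg·m².
T = 2π√(I/(mgd)) = 2π√(1.722/(6.59 × 9.80 × 0.396)) = 1.63 s.

1.63 s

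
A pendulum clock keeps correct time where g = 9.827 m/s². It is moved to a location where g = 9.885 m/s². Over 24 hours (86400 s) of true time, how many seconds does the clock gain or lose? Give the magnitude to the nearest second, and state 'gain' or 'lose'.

gain 255 s

The clock's period scales as T ∝ 1/√g, so T'/T = √(9.827/9.885) = 0.997062.
In 86400 s of true time the clock registers 86400/0.997062 = 86654.6 s, so it gains 255 s.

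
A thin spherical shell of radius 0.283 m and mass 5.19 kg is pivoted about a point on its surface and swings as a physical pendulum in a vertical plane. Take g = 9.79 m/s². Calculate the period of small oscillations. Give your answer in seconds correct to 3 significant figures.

1.38 s

I_cm = (2/3)mr² = 0.2771 kg·m². The pivot is at distance d = 0.283 m from the centre of mass.
By the parallel-axis theorem, I = I_cm + md² = 0.2771 + 0.4157 = 0.6928 kg·m².
T = 2π√(I/(mgd)) = 2π√(0.6928/(5.19 × 9.79 × 0.283)) = 1.38 s.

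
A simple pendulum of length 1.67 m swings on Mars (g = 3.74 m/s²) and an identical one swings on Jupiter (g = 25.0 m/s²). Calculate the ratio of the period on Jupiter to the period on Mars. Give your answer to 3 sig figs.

T ∝ 1/√g, so T₂/T₁ = √(g₁/g₂) = √(3.74/25.0) = 0.387.

0.387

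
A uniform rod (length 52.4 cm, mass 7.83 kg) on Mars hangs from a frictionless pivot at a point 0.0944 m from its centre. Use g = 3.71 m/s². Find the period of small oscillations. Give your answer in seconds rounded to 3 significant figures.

1.89 s

For a physical pendulum T = 2π√(I/(mgd)), with d = 0.09440 m from pivot to centre of mass.
I_cm = mL²/12 = 7.83 × 0.524²/12 = 0.1792 kg·m²; I = I_cm + md² = 0.1792 + 7.83 × 0.09440² = 0.2489 kg·m².
T = 2π√(0.2489/(7.83 × 3.71 × 0.09440)) = 1.89 s.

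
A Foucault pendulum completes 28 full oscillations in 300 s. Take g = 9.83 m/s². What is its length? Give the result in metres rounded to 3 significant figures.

28.6 m

T = 300/28 = 10.71 s.
From T = 2π√(L/g), L = gT²/(4π²) = 9.83 × 10.71²/(4π²) = 28.6 m.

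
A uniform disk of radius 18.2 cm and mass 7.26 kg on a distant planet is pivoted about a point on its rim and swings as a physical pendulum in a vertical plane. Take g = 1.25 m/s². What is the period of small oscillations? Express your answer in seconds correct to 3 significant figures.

I_cm = ½mr² = 0.1202 kg·m². The pivot is at distance d = 0.182 m from the centre of mass.
By the parallel-axis theorem, I = I_cm + md² = 0.1202 + 0.2405 = 0.3607 kg·m².
T = 2π√(I/(mgd)) = 2π√(0.3607/(7.26 × 1.25 × 0.182)) = 2.94 s.

2.94 s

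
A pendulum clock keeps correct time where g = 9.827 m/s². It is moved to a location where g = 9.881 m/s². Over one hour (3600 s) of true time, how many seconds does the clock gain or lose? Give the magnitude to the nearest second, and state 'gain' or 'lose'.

gain 10 s

The clock's period scales as T ∝ 1/√g, so T'/T = √(9.827/9.881) = 0.997264.
In 3600 s of true time the clock registers 3600/0.997264 = 3609.9 s, so it gains 10 s.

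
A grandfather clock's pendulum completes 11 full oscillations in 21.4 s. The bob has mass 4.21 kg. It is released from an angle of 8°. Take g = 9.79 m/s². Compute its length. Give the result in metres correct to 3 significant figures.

0.939 m

T = 21.4/11 = 1.945 s.
From T = 2π√(L/g), L = gT²/(4π²) = 9.79 × 1.945²/(4π²) = 0.939 m.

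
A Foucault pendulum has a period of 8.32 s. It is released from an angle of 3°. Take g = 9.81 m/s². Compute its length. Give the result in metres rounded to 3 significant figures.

17.2 m

From T = 2π√(L/g), L = gT²/(4π²) = 9.81 × 8.320²/(4π²) = 17.2 m.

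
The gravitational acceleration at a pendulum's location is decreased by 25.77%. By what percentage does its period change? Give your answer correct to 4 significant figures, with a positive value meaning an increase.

T ∝ 1/√g, so T'/T = 1/√(0.74230) = 1.1607.
Percentage change in T = (1.1607 − 1) × 100% = 16.07%.

16.07%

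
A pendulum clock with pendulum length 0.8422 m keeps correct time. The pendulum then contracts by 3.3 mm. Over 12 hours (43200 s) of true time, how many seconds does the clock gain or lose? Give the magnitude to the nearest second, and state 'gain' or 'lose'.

gain 85 s

T ∝ √L, so T'/T = √(0.83890/0.8422) = 0.998039.
In 43200 s of true time the clock registers 43200/0.998039 = 43284.9 s, so it gains 85 s.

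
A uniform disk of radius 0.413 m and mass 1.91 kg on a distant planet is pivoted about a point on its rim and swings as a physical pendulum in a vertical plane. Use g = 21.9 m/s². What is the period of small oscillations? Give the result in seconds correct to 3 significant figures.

1.06 s

I_cm = ½mr² = 0.1629 kg·m². The pivot is at distance d = 0.413 m from the centre of mass.
By the parallel-axis theorem, I = I_cm + md² = 0.1629 + 0.3258 = 0.4887 kg·m².
T = 2π√(I/(mgd)) = 2π√(0.4887/(1.91 × 21.9 × 0.413)) = 1.06 s.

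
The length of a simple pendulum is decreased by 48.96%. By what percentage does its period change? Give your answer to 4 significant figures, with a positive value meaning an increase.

T ∝ √L, so T'/T = √(0.51040) = 0.71442.
Percentage change in T = (0.71442 − 1) × 100% = -28.56%.

-28.56%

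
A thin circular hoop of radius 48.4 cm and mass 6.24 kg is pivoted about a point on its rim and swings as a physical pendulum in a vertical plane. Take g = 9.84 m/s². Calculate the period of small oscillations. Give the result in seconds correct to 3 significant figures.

I_cm = mr² = 1.462 kg·m². The pivot is at distance d = 0.484 m from the centre of mass.
By the parallel-axis theorem, I = I_cm + md² = 1.462 + 1.462 = 2.924 kg·m².
T = 2π√(I/(mgd)) = 2π√(2.924/(6.24 × 9.84 × 0.484)) = 1.97 s.

1.97 s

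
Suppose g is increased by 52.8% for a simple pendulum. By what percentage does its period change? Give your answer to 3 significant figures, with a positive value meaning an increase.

-19.1%

T ∝ 1/√g, so T'/T = 1/√(1.528) = 0.8090.
Percentage change in T = (0.8090 − 1) × 100% = -19.1%.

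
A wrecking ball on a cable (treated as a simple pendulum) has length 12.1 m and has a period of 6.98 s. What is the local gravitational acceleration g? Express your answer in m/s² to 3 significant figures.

9.80 m/s²

From T = 2π√(L/g), g = 4π²L/T² = 4π² × 12.1/6.980² = 9.80 m/s².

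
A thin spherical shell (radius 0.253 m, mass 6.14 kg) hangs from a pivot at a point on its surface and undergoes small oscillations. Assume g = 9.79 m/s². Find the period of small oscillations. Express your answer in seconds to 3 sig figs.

I_cm = (2/3)mr² = 0.2620 kg·m². The pivot is at distance d = 0.253 m from the centre of mass.
By the parallel-axis theorem, I = I_cm + md² = 0.2620 + 0.3930 = 0.6550 kg·m².
T = 2π√(I/(mgd)) = 2π√(0.6550/(6.14 × 9.79 × 0.253)) = 1.30 s.

1.30 s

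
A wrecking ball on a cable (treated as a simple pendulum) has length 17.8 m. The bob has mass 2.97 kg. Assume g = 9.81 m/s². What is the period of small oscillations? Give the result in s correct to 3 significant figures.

8.46 s

T = 2π√(L/g) = 2π√(17.8/9.81) = 2π × 1.347 = 8.46 s.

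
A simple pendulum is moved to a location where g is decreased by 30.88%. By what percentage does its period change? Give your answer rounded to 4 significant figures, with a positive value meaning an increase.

20.28%

T ∝ 1/√g, so T'/T = 1/√(0.69120) = 1.2028.
Percentage change in T = (1.2028 − 1) × 100% = 20.28%.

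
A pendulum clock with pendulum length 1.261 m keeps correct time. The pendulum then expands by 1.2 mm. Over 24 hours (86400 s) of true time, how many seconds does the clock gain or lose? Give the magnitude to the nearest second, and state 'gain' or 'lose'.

T ∝ √L, so T'/T = √(1.26220/1.261) = 1.00048.
In 86400 s of true time the clock registers 86400/1.00048 = 86358.9 s, so it loses 41 s.

lose 41 s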